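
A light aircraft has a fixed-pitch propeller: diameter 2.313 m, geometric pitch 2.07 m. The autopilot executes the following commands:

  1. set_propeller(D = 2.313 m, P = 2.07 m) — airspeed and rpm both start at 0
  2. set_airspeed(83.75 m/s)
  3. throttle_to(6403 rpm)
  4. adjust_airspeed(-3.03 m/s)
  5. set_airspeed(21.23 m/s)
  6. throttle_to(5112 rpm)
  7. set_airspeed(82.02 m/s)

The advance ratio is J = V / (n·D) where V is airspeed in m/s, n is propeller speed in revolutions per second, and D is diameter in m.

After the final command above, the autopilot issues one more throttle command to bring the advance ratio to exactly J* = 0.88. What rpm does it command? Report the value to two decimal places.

set_propeller: D = 2.313 m, P = 2.07 m (p = P/D = 0.894942); state ← (V=0, rpm=0)
set_airspeed(83.75): V ← 83.75 m/s
throttle_to(6403): rpm ← 6403
adjust_airspeed(-3.03): V ← 83.75 -3.03 = 80.72 m/s
set_airspeed(21.23): V ← 21.23 m/s
throttle_to(5112): rpm ← 5112
set_airspeed(82.02): V ← 82.02 m/s
final state: V = 82.02 m/s, rpm = 5112 → n = rpm/60 = 85.200000 rev/s
target J* = 0.88; solve J* = V/(n·D) for n: n = V/(J*·D) = 82.02/(0.88 × 2.313) = 40.295956 rev/s
rpm = 60·n = 2417.757340

rpm = 2417.76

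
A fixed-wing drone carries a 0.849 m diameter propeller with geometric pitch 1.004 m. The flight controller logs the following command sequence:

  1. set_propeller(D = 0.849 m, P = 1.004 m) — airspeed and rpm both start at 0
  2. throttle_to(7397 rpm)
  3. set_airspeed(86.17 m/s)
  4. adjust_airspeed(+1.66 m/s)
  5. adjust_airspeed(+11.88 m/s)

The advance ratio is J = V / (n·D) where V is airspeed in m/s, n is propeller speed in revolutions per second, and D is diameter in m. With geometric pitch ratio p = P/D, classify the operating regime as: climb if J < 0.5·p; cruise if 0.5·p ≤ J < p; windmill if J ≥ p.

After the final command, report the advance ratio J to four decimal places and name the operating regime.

J = 0.9526, regime = cruise

set_propeller: D = 0.849 m, P = 1.004 m (p = P/D = 1.182568); state ← (V=0, rpm=0)
throttle_to(7397): rpm ← 7397
set_airspeed(86.17): V ← 86.17 m/s
adjust_airspeed(+1.66): V ← 86.17 +1.66 = 87.83 m/s
adjust_airspeed(+11.88): V ← 87.83 +11.88 = 99.71 m/s
final state: V = 99.71 m/s, rpm = 7397 → n = rpm/60 = 123.283333 rev/s
J = V / (n·D) = 99.71 / (123.283333 × 0.849) = 0.952635
regime bands: climb J<0.5913 | cruise [0.5913, 1.1826) | windmill J≥1.1826
J = 0.9526 → cruise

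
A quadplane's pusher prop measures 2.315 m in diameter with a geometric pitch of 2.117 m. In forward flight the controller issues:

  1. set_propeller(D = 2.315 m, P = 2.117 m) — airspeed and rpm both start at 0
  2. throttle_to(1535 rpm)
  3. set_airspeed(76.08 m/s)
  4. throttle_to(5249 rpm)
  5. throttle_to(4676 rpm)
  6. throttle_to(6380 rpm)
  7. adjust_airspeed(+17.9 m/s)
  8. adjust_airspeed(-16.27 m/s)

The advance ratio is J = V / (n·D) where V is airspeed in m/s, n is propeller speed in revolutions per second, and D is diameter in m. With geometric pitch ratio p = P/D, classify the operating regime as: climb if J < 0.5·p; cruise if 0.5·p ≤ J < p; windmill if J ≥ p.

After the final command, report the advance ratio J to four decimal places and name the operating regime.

set_propeller: D = 2.315 m, P = 2.117 m (p = P/D = 0.914471); state ← (V=0, rpm=0)
throttle_to(1535): rpm ← 1535
set_airspeed(76.08): V ← 76.08 m/s
throttle_to(5249): rpm ← 5249
throttle_to(4676): rpm ← 4676
throttle_to(6380): rpm ← 6380
adjust_airspeed(+17.9): V ← 76.08 +17.9 = 93.98 m/s
adjust_airspeed(-16.27): V ← 93.98 -16.27 = 77.71 m/s
final state: V = 77.71 m/s, rpm = 6380 → n = rpm/60 = 106.333333 rev/s
J = V / (n·D) = 77.71 / (106.333333 × 2.315) = 0.315687
regime bands: climb J<0.4572 | cruise [0.4572, 0.9145) | windmill J≥0.9145
J = 0.3157 → climb

J = 0.3157, regime = climb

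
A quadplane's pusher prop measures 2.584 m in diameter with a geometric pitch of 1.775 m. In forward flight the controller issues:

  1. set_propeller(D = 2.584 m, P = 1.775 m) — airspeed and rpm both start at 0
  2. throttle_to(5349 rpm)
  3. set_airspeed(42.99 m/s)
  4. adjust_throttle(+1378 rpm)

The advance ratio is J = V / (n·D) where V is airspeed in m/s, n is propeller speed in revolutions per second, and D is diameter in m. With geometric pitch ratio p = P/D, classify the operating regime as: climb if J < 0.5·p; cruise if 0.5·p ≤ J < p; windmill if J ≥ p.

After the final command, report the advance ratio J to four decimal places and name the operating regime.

J = 0.1484, regime = climb

set_propeller: D = 2.584 m, P = 1.775 m (p = P/D = 0.686920); state ← (V=0, rpm=0)
throttle_to(5349): rpm ← 5349
set_airspeed(42.99): V ← 42.99 m/s
adjust_throttle(+1378): rpm ← 5349 +1378 = 6727
final state: V = 42.99 m/s, rpm = 6727 → n = rpm/60 = 112.116667 rev/s
J = V / (n·D) = 42.99 / (112.116667 × 2.584) = 0.148390
regime bands: climb J<0.3435 | cruise [0.3435, 0.6869) | windmill J≥0.6869
J = 0.1484 → climb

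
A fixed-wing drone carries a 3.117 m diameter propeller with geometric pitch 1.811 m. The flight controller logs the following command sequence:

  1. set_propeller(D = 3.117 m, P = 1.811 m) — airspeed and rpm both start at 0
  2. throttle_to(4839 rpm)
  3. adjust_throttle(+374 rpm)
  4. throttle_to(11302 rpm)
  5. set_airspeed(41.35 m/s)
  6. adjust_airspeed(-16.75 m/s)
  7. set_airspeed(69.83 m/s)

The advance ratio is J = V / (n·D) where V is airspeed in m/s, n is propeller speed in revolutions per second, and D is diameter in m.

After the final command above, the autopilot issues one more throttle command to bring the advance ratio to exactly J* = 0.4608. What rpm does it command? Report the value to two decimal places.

set_propeller: D = 3.117 m, P = 1.811 m (p = P/D = 0.581007); state ← (V=0, rpm=0)
throttle_to(4839): rpm ← 4839
adjust_throttle(+374): rpm ← 4839 +374 = 5213
throttle_to(11302): rpm ← 11302
set_airspeed(41.35): V ← 41.35 m/s
adjust_airspeed(-16.75): V ← 41.35 -16.75 = 24.6 m/s
set_airspeed(69.83): V ← 69.83 m/s
final state: V = 69.83 m/s, rpm = 11302 → n = rpm/60 = 188.366667 rev/s
target J* = 0.4608; solve J* = V/(n·D) for n: n = V/(J*·D) = 69.83/(0.4608 × 3.117) = 48.617516 rev/s
rpm = 60·n = 2917.050984

rpm = 2917.05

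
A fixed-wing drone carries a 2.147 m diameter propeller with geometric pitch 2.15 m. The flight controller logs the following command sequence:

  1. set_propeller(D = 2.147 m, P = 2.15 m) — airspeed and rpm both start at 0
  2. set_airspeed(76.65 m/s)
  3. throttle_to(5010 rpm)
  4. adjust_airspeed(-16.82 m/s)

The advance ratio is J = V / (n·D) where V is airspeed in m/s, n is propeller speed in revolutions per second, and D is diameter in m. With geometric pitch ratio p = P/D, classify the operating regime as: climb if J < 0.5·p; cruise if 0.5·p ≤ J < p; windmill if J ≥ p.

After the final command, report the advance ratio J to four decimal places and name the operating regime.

set_propeller: D = 2.147 m, P = 2.15 m (p = P/D = 1.001397); state ← (V=0, rpm=0)
set_airspeed(76.65): V ← 76.65 m/s
throttle_to(5010): rpm ← 5010
adjust_airspeed(-16.82): V ← 76.65 -16.82 = 59.83 m/s
final state: V = 59.83 m/s, rpm = 5010 → n = rpm/60 = 83.500000 rev/s
J = V / (n·D) = 59.83 / (83.500000 × 2.147) = 0.333734
regime bands: climb J<0.5007 | cruise [0.5007, 1.0014) | windmill J≥1.0014
J = 0.3337 → climb

J = 0.3337, regime = climb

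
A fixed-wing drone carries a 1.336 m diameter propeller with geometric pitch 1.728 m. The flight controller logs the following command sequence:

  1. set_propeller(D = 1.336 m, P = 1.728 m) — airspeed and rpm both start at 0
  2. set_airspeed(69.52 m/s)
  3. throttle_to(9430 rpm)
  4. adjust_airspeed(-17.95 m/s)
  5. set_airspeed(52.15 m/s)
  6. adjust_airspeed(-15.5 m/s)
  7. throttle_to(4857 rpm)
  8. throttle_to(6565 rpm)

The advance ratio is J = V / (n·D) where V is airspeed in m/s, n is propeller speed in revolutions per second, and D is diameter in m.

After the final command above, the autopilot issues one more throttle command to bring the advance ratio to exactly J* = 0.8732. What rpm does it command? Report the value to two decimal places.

set_propeller: D = 1.336 m, P = 1.728 m (p = P/D = 1.293413); state ← (V=0, rpm=0)
set_airspeed(69.52): V ← 69.52 m/s
throttle_to(9430): rpm ← 9430
adjust_airspeed(-17.95): V ← 69.52 -17.95 = 51.57 m/s
set_airspeed(52.15): V ← 52.15 m/s
adjust_airspeed(-15.5): V ← 52.15 -15.5 = 36.65 m/s
throttle_to(4857): rpm ← 4857
throttle_to(6565): rpm ← 6565
final state: V = 36.65 m/s, rpm = 6565 → n = rpm/60 = 109.416667 rev/s
target J* = 0.8732; solve J* = V/(n·D) for n: n = V/(J*·D) = 36.65/(0.8732 × 1.336) = 31.416210 rev/s
rpm = 60·n = 1884.972611

rpm = 1884.97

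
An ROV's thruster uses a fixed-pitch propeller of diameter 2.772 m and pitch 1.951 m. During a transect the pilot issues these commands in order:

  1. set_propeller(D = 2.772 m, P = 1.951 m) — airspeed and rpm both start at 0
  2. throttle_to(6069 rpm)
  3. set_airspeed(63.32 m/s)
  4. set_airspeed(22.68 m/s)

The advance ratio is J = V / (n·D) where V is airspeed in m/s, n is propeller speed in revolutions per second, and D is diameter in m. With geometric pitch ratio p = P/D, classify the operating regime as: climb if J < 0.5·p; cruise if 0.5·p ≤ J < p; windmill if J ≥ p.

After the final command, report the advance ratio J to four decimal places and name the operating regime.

set_propeller: D = 2.772 m, P = 1.951 m (p = P/D = 0.703824); state ← (V=0, rpm=0)
throttle_to(6069): rpm ← 6069
set_airspeed(63.32): V ← 63.32 m/s
set_airspeed(22.68): V ← 22.68 m/s
final state: V = 22.68 m/s, rpm = 6069 → n = rpm/60 = 101.150000 rev/s
J = V / (n·D) = 22.68 / (101.150000 × 2.772) = 0.080888
regime bands: climb J<0.3519 | cruise [0.3519, 0.7038) | windmill J≥0.7038
J = 0.0809 → climb

J = 0.0809, regime = climb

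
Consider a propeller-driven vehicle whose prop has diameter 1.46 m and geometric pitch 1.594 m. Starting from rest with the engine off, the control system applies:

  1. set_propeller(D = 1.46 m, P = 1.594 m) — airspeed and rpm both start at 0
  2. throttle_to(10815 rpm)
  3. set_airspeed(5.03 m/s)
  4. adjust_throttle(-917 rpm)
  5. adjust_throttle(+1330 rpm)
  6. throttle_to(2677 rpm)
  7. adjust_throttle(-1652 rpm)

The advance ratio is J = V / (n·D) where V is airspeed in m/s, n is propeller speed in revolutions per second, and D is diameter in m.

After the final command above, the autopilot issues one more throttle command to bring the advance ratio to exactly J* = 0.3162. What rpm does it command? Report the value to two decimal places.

rpm = 653.74

set_propeller: D = 1.46 m, P = 1.594 m (p = P/D = 1.091781); state ← (V=0, rpm=0)
throttle_to(10815): rpm ← 10815
set_airspeed(5.03): V ← 5.03 m/s
adjust_throttle(-917): rpm ← 10815 -917 = 9898
adjust_throttle(+1330): rpm ← 9898 +1330 = 11228
throttle_to(2677): rpm ← 2677
adjust_throttle(-1652): rpm ← 2677 -1652 = 1025
final state: V = 5.03 m/s, rpm = 1025 → n = rpm/60 = 17.083333 rev/s
target J* = 0.3162; solve J* = V/(n·D) for n: n = V/(J*·D) = 5.03/(0.3162 × 1.46) = 10.895653 rev/s
rpm = 60·n = 653.739180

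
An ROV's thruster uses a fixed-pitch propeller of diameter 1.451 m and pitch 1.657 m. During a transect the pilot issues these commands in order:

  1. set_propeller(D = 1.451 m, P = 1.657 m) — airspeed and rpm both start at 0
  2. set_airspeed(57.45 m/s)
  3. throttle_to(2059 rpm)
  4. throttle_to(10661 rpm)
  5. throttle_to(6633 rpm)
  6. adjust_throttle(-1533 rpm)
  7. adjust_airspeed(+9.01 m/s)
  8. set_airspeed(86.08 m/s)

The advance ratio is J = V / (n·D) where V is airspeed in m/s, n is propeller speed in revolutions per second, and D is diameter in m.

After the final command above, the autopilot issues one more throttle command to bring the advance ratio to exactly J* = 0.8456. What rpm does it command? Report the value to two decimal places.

rpm = 4209.41

set_propeller: D = 1.451 m, P = 1.657 m (p = P/D = 1.141971); state ← (V=0, rpm=0)
set_airspeed(57.45): V ← 57.45 m/s
throttle_to(2059): rpm ← 2059
throttle_to(10661): rpm ← 10661
throttle_to(6633): rpm ← 6633
adjust_throttle(-1533): rpm ← 6633 -1533 = 5100
adjust_airspeed(+9.01): V ← 57.45 +9.01 = 66.46 m/s
set_airspeed(86.08): V ← 86.08 m/s
final state: V = 86.08 m/s, rpm = 5100 → n = rpm/60 = 85.000000 rev/s
target J* = 0.8456; solve J* = V/(n·D) for n: n = V/(J*·D) = 86.08/(0.8456 × 1.451) = 70.156816 rev/s
rpm = 60·n = 4209.408968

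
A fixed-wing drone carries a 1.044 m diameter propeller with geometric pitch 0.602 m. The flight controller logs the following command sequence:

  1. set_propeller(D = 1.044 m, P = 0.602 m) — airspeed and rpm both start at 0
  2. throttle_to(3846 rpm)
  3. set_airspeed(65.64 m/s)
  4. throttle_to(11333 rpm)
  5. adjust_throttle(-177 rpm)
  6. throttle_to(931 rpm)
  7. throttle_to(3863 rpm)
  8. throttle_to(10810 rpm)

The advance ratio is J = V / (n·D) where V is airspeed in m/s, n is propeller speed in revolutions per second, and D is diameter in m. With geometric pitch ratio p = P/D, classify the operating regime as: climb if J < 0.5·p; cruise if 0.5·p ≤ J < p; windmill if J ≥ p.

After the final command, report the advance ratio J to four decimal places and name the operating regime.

J = 0.3490, regime = cruise

set_propeller: D = 1.044 m, P = 0.602 m (p = P/D = 0.576628); state ← (V=0, rpm=0)
throttle_to(3846): rpm ← 3846
set_airspeed(65.64): V ← 65.64 m/s
throttle_to(11333): rpm ← 11333
adjust_throttle(-177): rpm ← 11333 -177 = 11156
throttle_to(931): rpm ← 931
throttle_to(3863): rpm ← 3863
throttle_to(10810): rpm ← 10810
final state: V = 65.64 m/s, rpm = 10810 → n = rpm/60 = 180.166667 rev/s
J = V / (n·D) = 65.64 / (180.166667 × 1.044) = 0.348974
regime bands: climb J<0.2883 | cruise [0.2883, 0.5766) | windmill J≥0.5766
J = 0.3490 → cruise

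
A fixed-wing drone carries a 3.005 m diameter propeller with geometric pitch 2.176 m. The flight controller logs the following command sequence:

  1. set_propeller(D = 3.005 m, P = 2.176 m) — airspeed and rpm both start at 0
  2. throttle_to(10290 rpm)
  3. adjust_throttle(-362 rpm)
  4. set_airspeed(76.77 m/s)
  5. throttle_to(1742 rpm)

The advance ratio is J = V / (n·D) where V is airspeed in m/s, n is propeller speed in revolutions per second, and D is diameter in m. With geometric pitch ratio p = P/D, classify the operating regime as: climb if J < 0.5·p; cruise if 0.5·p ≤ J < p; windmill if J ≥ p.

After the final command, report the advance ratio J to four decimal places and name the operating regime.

set_propeller: D = 3.005 m, P = 2.176 m (p = P/D = 0.724126); state ← (V=0, rpm=0)
throttle_to(10290): rpm ← 10290
adjust_throttle(-362): rpm ← 10290 -362 = 9928
set_airspeed(76.77): V ← 76.77 m/s
throttle_to(1742): rpm ← 1742
final state: V = 76.77 m/s, rpm = 1742 → n = rpm/60 = 29.033333 rev/s
J = V / (n·D) = 76.77 / (29.033333 × 3.005) = 0.879934
regime bands: climb J<0.3621 | cruise [0.3621, 0.7241) | windmill J≥0.7241
J = 0.8799 → windmill

J = 0.8799, regime = windmill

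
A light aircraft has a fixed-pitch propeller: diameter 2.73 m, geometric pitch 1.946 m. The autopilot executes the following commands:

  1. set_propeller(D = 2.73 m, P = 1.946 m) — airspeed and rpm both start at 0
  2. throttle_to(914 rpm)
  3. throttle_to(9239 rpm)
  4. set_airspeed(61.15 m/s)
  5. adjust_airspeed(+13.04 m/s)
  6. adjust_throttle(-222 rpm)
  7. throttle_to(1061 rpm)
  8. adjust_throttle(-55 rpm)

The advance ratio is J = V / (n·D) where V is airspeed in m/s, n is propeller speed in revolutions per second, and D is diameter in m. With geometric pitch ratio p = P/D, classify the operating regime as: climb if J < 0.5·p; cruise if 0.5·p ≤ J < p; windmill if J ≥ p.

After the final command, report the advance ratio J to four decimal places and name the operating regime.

J = 1.6208, regime = windmill

set_propeller: D = 2.73 m, P = 1.946 m (p = P/D = 0.712821); state ← (V=0, rpm=0)
throttle_to(914): rpm ← 914
throttle_to(9239): rpm ← 9239
set_airspeed(61.15): V ← 61.15 m/s
adjust_airspeed(+13.04): V ← 61.15 +13.04 = 74.19 m/s
adjust_throttle(-222): rpm ← 9239 -222 = 9017
throttle_to(1061): rpm ← 1061
adjust_throttle(-55): rpm ← 1061 -55 = 1006
final state: V = 74.19 m/s, rpm = 1006 → n = rpm/60 = 16.766667 rev/s
J = V / (n·D) = 74.19 / (16.766667 × 2.73) = 1.620825
regime bands: climb J<0.3564 | cruise [0.3564, 0.7128) | windmill J≥0.7128
J = 1.6208 → windmill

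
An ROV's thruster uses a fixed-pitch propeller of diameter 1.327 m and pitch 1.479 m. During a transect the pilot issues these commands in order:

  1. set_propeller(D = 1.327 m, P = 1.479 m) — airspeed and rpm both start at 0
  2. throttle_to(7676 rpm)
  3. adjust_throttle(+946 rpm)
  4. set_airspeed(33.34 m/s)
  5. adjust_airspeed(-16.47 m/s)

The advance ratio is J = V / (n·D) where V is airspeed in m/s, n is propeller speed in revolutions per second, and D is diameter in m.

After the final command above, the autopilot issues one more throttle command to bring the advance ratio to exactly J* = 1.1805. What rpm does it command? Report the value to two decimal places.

set_propeller: D = 1.327 m, P = 1.479 m (p = P/D = 1.114544); state ← (V=0, rpm=0)
throttle_to(7676): rpm ← 7676
adjust_throttle(+946): rpm ← 7676 +946 = 8622
set_airspeed(33.34): V ← 33.34 m/s
adjust_airspeed(-16.47): V ← 33.34 -16.47 = 16.87 m/s
final state: V = 16.87 m/s, rpm = 8622 → n = rpm/60 = 143.700000 rev/s
target J* = 1.1805; solve J* = V/(n·D) for n: n = V/(J*·D) = 16.87/(1.1805 × 1.327) = 10.769069 rev/s
rpm = 60·n = 646.144153

rpm = 646.14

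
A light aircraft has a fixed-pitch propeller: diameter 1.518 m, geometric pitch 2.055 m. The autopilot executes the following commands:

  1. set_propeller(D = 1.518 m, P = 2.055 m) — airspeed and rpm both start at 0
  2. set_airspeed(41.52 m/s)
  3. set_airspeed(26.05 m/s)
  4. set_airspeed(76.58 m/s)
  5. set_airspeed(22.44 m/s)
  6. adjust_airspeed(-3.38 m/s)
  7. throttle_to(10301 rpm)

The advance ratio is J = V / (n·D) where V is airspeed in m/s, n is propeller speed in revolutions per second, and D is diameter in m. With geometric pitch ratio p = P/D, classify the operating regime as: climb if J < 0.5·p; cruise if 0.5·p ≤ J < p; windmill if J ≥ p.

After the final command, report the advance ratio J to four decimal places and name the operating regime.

set_propeller: D = 1.518 m, P = 2.055 m (p = P/D = 1.353755); state ← (V=0, rpm=0)
set_airspeed(41.52): V ← 41.52 m/s
set_airspeed(26.05): V ← 26.05 m/s
set_airspeed(76.58): V ← 76.58 m/s
set_airspeed(22.44): V ← 22.44 m/s
adjust_airspeed(-3.38): V ← 22.44 -3.38 = 19.06 m/s
throttle_to(10301): rpm ← 10301
final state: V = 19.06 m/s, rpm = 10301 → n = rpm/60 = 171.683333 rev/s
J = V / (n·D) = 19.06 / (171.683333 × 1.518) = 0.073135
regime bands: climb J<0.6769 | cruise [0.6769, 1.3538) | windmill J≥1.3538
J = 0.0731 → climb

J = 0.0731, regime = climb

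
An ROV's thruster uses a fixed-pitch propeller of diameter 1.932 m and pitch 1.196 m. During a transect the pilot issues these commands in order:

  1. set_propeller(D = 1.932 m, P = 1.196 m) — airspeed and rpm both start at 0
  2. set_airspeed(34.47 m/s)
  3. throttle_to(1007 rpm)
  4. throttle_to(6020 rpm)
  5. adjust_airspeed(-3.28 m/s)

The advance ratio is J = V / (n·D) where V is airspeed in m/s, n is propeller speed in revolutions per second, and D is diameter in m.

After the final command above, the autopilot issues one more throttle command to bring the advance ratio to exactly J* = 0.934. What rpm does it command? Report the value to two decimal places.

set_propeller: D = 1.932 m, P = 1.196 m (p = P/D = 0.619048); state ← (V=0, rpm=0)
set_airspeed(34.47): V ← 34.47 m/s
throttle_to(1007): rpm ← 1007
throttle_to(6020): rpm ← 6020
adjust_airspeed(-3.28): V ← 34.47 -3.28 = 31.19 m/s
final state: V = 31.19 m/s, rpm = 6020 → n = rpm/60 = 100.333333 rev/s
target J* = 0.934; solve J* = V/(n·D) for n: n = V/(J*·D) = 31.19/(0.934 × 1.932) = 17.284681 rev/s
rpm = 60·n = 1037.080878

rpm = 1037.08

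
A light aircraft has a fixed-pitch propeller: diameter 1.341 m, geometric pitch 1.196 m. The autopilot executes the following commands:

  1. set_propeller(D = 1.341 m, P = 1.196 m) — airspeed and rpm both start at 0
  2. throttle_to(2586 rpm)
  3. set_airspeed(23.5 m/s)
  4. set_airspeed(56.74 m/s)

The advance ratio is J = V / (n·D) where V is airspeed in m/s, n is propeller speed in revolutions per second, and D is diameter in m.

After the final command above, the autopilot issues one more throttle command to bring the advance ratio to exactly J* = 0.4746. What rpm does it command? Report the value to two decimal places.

rpm = 5349.14

set_propeller: D = 1.341 m, P = 1.196 m (p = P/D = 0.891872); state ← (V=0, rpm=0)
throttle_to(2586): rpm ← 2586
set_airspeed(23.5): V ← 23.5 m/s
set_airspeed(56.74): V ← 56.74 m/s
final state: V = 56.74 m/s, rpm = 2586 → n = rpm/60 = 43.100000 rev/s
target J* = 0.4746; solve J* = V/(n·D) for n: n = V/(J*·D) = 56.74/(0.4746 × 1.341) = 89.152355 rev/s
rpm = 60·n = 5349.141300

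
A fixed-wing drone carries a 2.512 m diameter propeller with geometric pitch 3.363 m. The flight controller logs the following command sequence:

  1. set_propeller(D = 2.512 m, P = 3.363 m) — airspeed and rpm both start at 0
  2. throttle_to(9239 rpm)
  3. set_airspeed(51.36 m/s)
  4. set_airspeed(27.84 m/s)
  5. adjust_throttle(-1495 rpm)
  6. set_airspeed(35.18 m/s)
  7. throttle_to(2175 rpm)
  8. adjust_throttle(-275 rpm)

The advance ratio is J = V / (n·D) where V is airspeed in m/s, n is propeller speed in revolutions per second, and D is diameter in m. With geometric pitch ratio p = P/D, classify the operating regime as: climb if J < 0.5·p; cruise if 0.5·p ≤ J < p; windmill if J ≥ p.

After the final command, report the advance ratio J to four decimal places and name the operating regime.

J = 0.4423, regime = climb

set_propeller: D = 2.512 m, P = 3.363 m (p = P/D = 1.338774); state ← (V=0, rpm=0)
throttle_to(9239): rpm ← 9239
set_airspeed(51.36): V ← 51.36 m/s
set_airspeed(27.84): V ← 27.84 m/s
adjust_throttle(-1495): rpm ← 9239 -1495 = 7744
set_airspeed(35.18): V ← 35.18 m/s
throttle_to(2175): rpm ← 2175
adjust_throttle(-275): rpm ← 2175 -275 = 1900
final state: V = 35.18 m/s, rpm = 1900 → n = rpm/60 = 31.666667 rev/s
J = V / (n·D) = 35.18 / (31.666667 × 2.512) = 0.442256
regime bands: climb J<0.6694 | cruise [0.6694, 1.3388) | windmill J≥1.3388
J = 0.4423 → climb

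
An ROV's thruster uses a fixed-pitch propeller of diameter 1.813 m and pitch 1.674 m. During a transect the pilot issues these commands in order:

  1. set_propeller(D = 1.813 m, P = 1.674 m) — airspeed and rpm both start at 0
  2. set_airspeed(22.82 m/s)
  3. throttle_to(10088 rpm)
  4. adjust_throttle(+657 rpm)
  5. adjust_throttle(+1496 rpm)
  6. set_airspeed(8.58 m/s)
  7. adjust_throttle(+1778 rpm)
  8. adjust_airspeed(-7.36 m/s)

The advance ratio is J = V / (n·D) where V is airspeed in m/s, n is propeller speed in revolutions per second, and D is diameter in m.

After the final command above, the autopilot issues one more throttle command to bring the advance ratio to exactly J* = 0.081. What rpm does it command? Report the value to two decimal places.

rpm = 498.46

set_propeller: D = 1.813 m, P = 1.674 m (p = P/D = 0.923331); state ← (V=0, rpm=0)
set_airspeed(22.82): V ← 22.82 m/s
throttle_to(10088): rpm ← 10088
adjust_throttle(+657): rpm ← 10088 +657 = 10745
adjust_throttle(+1496): rpm ← 10745 +1496 = 12241
set_airspeed(8.58): V ← 8.58 m/s
adjust_throttle(+1778): rpm ← 12241 +1778 = 14019
adjust_airspeed(-7.36): V ← 8.58 -7.36 = 1.22 m/s
final state: V = 1.22 m/s, rpm = 14019 → n = rpm/60 = 233.650000 rev/s
target J* = 0.081; solve J* = V/(n·D) for n: n = V/(J*·D) = 1.22/(0.081 × 1.813) = 8.307627 rev/s
rpm = 60·n = 498.457641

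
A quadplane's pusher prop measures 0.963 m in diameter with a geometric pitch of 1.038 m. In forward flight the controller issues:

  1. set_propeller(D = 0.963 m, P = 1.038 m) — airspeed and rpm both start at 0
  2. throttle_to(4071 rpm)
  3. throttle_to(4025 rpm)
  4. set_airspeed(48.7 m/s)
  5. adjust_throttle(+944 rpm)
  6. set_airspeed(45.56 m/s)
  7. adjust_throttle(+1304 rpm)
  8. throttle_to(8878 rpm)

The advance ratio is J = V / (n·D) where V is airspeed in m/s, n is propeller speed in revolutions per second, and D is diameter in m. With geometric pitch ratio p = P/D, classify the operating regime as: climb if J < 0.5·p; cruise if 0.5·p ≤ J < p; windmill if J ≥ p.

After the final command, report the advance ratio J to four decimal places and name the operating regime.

set_propeller: D = 0.963 m, P = 1.038 m (p = P/D = 1.077882); state ← (V=0, rpm=0)
throttle_to(4071): rpm ← 4071
throttle_to(4025): rpm ← 4025
set_airspeed(48.7): V ← 48.7 m/s
adjust_throttle(+944): rpm ← 4025 +944 = 4969
set_airspeed(45.56): V ← 45.56 m/s
adjust_throttle(+1304): rpm ← 4969 +1304 = 6273
throttle_to(8878): rpm ← 8878
final state: V = 45.56 m/s, rpm = 8878 → n = rpm/60 = 147.966667 rev/s
J = V / (n·D) = 45.56 / (147.966667 × 0.963) = 0.319737
regime bands: climb J<0.5389 | cruise [0.5389, 1.0779) | windmill J≥1.0779
J = 0.3197 → climb

J = 0.3197, regime = climb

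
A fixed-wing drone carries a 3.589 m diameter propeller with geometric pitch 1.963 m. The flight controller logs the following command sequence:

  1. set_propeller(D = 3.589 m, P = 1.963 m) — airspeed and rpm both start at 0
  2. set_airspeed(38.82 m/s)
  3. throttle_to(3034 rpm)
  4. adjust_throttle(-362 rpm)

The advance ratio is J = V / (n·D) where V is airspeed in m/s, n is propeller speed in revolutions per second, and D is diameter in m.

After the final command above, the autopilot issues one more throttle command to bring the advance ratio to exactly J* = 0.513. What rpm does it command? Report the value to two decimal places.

set_propeller: D = 3.589 m, P = 1.963 m (p = P/D = 0.546949); state ← (V=0, rpm=0)
set_airspeed(38.82): V ← 38.82 m/s
throttle_to(3034): rpm ← 3034
adjust_throttle(-362): rpm ← 3034 -362 = 2672
final state: V = 38.82 m/s, rpm = 2672 → n = rpm/60 = 44.533333 rev/s
target J* = 0.513; solve J* = V/(n·D) for n: n = V/(J*·D) = 38.82/(0.513 × 3.589) = 21.084568 rev/s
rpm = 60·n = 1265.074081

rpm = 1265.07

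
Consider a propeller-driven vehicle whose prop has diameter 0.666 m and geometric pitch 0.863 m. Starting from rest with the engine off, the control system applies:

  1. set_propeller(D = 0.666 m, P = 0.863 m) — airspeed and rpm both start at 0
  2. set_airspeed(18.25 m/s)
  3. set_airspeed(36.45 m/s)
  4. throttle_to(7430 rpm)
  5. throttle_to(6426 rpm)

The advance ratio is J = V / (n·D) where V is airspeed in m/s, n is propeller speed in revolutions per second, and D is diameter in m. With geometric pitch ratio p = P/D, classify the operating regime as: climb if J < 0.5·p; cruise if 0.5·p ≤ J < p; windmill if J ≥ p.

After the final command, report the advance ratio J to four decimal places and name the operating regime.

J = 0.5110, regime = climb

set_propeller: D = 0.666 m, P = 0.863 m (p = P/D = 1.295796); state ← (V=0, rpm=0)
set_airspeed(18.25): V ← 18.25 m/s
set_airspeed(36.45): V ← 36.45 m/s
throttle_to(7430): rpm ← 7430
throttle_to(6426): rpm ← 6426
final state: V = 36.45 m/s, rpm = 6426 → n = rpm/60 = 107.100000 rev/s
J = V / (n·D) = 36.45 / (107.100000 × 0.666) = 0.511015
regime bands: climb J<0.6479 | cruise [0.6479, 1.2958) | windmill J≥1.2958
J = 0.5110 → climb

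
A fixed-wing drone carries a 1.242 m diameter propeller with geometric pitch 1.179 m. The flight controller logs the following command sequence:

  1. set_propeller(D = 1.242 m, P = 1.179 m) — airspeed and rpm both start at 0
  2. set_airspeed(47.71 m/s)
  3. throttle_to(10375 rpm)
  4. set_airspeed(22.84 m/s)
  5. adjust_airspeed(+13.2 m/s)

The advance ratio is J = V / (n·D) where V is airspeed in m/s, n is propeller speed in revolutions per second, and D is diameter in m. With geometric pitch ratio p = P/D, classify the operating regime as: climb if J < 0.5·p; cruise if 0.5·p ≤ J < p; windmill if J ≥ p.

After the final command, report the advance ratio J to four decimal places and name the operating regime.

J = 0.1678, regime = climb

set_propeller: D = 1.242 m, P = 1.179 m (p = P/D = 0.949275); state ← (V=0, rpm=0)
set_airspeed(47.71): V ← 47.71 m/s
throttle_to(10375): rpm ← 10375
set_airspeed(22.84): V ← 22.84 m/s
adjust_airspeed(+13.2): V ← 22.84 +13.2 = 36.04 m/s
final state: V = 36.04 m/s, rpm = 10375 → n = rpm/60 = 172.916667 rev/s
J = V / (n·D) = 36.04 / (172.916667 × 1.242) = 0.167813
regime bands: climb J<0.4746 | cruise [0.4746, 0.9493) | windmill J≥0.9493
J = 0.1678 → climb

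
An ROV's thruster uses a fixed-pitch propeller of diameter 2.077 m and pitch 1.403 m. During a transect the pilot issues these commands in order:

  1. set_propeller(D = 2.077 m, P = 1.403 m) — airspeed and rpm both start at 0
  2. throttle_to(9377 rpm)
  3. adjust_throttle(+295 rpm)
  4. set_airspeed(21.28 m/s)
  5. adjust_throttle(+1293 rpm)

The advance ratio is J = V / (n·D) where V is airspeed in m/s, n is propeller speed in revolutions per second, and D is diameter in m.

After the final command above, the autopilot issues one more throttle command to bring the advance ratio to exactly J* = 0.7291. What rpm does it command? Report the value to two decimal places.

set_propeller: D = 2.077 m, P = 1.403 m (p = P/D = 0.675494); state ← (V=0, rpm=0)
throttle_to(9377): rpm ← 9377
adjust_throttle(+295): rpm ← 9377 +295 = 9672
set_airspeed(21.28): V ← 21.28 m/s
adjust_throttle(+1293): rpm ← 9672 +1293 = 10965
final state: V = 21.28 m/s, rpm = 10965 → n = rpm/60 = 182.750000 rev/s
target J* = 0.7291; solve J* = V/(n·D) for n: n = V/(J*·D) = 21.28/(0.7291 × 2.077) = 14.052320 rev/s
rpm = 60·n = 843.139196

rpm = 843.14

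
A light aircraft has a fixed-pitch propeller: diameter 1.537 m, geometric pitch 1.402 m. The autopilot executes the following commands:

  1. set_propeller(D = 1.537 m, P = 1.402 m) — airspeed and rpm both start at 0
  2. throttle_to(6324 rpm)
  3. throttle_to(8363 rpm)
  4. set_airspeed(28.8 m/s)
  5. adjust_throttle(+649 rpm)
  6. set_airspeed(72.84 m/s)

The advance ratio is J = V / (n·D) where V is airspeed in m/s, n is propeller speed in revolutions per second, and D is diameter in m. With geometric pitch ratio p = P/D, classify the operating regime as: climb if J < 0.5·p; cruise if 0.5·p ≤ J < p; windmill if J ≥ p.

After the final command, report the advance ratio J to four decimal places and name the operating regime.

set_propeller: D = 1.537 m, P = 1.402 m (p = P/D = 0.912167); state ← (V=0, rpm=0)
throttle_to(6324): rpm ← 6324
throttle_to(8363): rpm ← 8363
set_airspeed(28.8): V ← 28.8 m/s
adjust_throttle(+649): rpm ← 8363 +649 = 9012
set_airspeed(72.84): V ← 72.84 m/s
final state: V = 72.84 m/s, rpm = 9012 → n = rpm/60 = 150.200000 rev/s
J = V / (n·D) = 72.84 / (150.200000 × 1.537) = 0.315519
regime bands: climb J<0.4561 | cruise [0.4561, 0.9122) | windmill J≥0.9122
J = 0.3155 → climb

J = 0.3155, regime = climb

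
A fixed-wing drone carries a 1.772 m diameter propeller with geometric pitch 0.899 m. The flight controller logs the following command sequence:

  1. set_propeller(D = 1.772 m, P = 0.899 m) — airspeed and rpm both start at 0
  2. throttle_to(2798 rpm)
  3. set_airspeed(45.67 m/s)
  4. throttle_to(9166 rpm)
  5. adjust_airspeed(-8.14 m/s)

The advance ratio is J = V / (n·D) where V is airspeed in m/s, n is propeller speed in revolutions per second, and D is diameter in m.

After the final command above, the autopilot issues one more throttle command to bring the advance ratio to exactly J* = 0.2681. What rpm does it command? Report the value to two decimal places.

set_propeller: D = 1.772 m, P = 0.899 m (p = P/D = 0.507336); state ← (V=0, rpm=0)
throttle_to(2798): rpm ← 2798
set_airspeed(45.67): V ← 45.67 m/s
throttle_to(9166): rpm ← 9166
adjust_airspeed(-8.14): V ← 45.67 -8.14 = 37.53 m/s
final state: V = 37.53 m/s, rpm = 9166 → n = rpm/60 = 152.766667 rev/s
target J* = 0.2681; solve J* = V/(n·D) for n: n = V/(J*·D) = 37.53/(0.2681 × 1.772) = 78.998352 rev/s
rpm = 60·n = 4739.901135

rpm = 4739.90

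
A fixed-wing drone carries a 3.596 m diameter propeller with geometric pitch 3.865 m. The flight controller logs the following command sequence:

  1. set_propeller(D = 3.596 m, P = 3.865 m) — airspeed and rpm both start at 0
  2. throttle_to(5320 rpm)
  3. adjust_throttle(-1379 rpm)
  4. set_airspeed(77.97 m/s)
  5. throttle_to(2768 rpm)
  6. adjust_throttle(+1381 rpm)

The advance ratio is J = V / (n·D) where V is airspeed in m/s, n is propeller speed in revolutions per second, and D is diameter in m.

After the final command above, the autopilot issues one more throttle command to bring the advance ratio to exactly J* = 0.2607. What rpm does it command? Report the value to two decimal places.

rpm = 4990.20

set_propeller: D = 3.596 m, P = 3.865 m (p = P/D = 1.074805); state ← (V=0, rpm=0)
throttle_to(5320): rpm ← 5320
adjust_throttle(-1379): rpm ← 5320 -1379 = 3941
set_airspeed(77.97): V ← 77.97 m/s
throttle_to(2768): rpm ← 2768
adjust_throttle(+1381): rpm ← 2768 +1381 = 4149
final state: V = 77.97 m/s, rpm = 4149 → n = rpm/60 = 69.150000 rev/s
target J* = 0.2607; solve J* = V/(n·D) for n: n = V/(J*·D) = 77.97/(0.2607 × 3.596) = 83.170023 rev/s
rpm = 60·n = 4990.201362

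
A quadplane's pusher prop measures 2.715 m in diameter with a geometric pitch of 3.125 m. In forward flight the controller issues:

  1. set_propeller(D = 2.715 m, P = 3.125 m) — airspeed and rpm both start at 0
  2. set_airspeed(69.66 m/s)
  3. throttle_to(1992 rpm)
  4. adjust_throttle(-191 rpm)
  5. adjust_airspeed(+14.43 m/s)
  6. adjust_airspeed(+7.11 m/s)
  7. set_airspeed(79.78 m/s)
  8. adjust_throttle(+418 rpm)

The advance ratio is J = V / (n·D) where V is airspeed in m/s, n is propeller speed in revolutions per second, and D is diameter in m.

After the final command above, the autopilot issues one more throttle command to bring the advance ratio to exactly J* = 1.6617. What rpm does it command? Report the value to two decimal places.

set_propeller: D = 2.715 m, P = 3.125 m (p = P/D = 1.151013); state ← (V=0, rpm=0)
set_airspeed(69.66): V ← 69.66 m/s
throttle_to(1992): rpm ← 1992
adjust_throttle(-191): rpm ← 1992 -191 = 1801
adjust_airspeed(+14.43): V ← 69.66 +14.43 = 84.09 m/s
adjust_airspeed(+7.11): V ← 84.09 +7.11 = 91.2 m/s
set_airspeed(79.78): V ← 79.78 m/s
adjust_throttle(+418): rpm ← 1801 +418 = 2219
final state: V = 79.78 m/s, rpm = 2219 → n = rpm/60 = 36.983333 rev/s
target J* = 1.6617; solve J* = V/(n·D) for n: n = V/(J*·D) = 79.78/(1.6617 × 2.715) = 17.683636 rev/s
rpm = 60·n = 1061.018188

rpm = 1061.02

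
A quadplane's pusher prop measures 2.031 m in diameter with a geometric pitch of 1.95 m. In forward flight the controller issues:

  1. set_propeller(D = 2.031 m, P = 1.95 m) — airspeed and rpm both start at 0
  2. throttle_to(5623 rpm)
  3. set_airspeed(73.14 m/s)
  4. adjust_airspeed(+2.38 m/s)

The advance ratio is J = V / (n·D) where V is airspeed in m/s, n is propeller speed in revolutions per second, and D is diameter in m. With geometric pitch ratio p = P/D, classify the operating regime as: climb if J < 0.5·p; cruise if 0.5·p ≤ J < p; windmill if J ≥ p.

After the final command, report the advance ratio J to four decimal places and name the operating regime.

J = 0.3968, regime = climb

set_propeller: D = 2.031 m, P = 1.95 m (p = P/D = 0.960118); state ← (V=0, rpm=0)
throttle_to(5623): rpm ← 5623
set_airspeed(73.14): V ← 73.14 m/s
adjust_airspeed(+2.38): V ← 73.14 +2.38 = 75.52 m/s
final state: V = 75.52 m/s, rpm = 5623 → n = rpm/60 = 93.716667 rev/s
J = V / (n·D) = 75.52 / (93.716667 × 2.031) = 0.396767
regime bands: climb J<0.4801 | cruise [0.4801, 0.9601) | windmill J≥0.9601
J = 0.3968 → climb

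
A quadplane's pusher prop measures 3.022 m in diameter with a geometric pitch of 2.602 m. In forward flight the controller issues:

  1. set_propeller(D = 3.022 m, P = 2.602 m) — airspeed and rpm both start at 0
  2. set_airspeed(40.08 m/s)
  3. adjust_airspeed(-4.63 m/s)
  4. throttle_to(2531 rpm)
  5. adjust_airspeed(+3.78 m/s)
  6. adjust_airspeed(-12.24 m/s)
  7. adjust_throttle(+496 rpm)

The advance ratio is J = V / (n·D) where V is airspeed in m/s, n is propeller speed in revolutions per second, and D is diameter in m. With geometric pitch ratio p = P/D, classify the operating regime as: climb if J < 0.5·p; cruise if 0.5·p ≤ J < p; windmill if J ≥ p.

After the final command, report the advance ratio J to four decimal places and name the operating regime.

J = 0.1770, regime = climb

set_propeller: D = 3.022 m, P = 2.602 m (p = P/D = 0.861019); state ← (V=0, rpm=0)
set_airspeed(40.08): V ← 40.08 m/s
adjust_airspeed(-4.63): V ← 40.08 -4.63 = 35.45 m/s
throttle_to(2531): rpm ← 2531
adjust_airspeed(+3.78): V ← 35.45 +3.78 = 39.23 m/s
adjust_airspeed(-12.24): V ← 39.23 -12.24 = 26.99 m/s
adjust_throttle(+496): rpm ← 2531 +496 = 3027
final state: V = 26.99 m/s, rpm = 3027 → n = rpm/60 = 50.450000 rev/s
J = V / (n·D) = 26.99 / (50.450000 × 3.022) = 0.177030
regime bands: climb J<0.4305 | cruise [0.4305, 0.8610) | windmill J≥0.8610
J = 0.1770 → climb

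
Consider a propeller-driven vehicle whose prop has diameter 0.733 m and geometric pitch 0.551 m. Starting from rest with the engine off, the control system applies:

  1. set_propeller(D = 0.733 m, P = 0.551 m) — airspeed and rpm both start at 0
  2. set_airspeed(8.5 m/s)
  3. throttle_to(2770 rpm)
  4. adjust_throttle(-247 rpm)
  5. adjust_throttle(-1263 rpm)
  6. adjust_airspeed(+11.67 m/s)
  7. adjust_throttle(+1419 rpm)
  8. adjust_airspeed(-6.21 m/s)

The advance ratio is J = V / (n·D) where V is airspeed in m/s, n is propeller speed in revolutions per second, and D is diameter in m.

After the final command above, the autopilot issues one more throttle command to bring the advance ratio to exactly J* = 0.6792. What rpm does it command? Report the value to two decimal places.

set_propeller: D = 0.733 m, P = 0.551 m (p = P/D = 0.751705); state ← (V=0, rpm=0)
set_airspeed(8.5): V ← 8.5 m/s
throttle_to(2770): rpm ← 2770
adjust_throttle(-247): rpm ← 2770 -247 = 2523
adjust_throttle(-1263): rpm ← 2523 -1263 = 1260
adjust_airspeed(+11.67): V ← 8.5 +11.67 = 20.17 m/s
adjust_throttle(+1419): rpm ← 1260 +1419 = 2679
adjust_airspeed(-6.21): V ← 20.17 -6.21 = 13.96 m/s
final state: V = 13.96 m/s, rpm = 2679 → n = rpm/60 = 44.650000 rev/s
target J* = 0.6792; solve J* = V/(n·D) for n: n = V/(J*·D) = 13.96/(0.6792 × 0.733) = 28.040372 rev/s
rpm = 60·n = 1682.422302

rpm = 1682.42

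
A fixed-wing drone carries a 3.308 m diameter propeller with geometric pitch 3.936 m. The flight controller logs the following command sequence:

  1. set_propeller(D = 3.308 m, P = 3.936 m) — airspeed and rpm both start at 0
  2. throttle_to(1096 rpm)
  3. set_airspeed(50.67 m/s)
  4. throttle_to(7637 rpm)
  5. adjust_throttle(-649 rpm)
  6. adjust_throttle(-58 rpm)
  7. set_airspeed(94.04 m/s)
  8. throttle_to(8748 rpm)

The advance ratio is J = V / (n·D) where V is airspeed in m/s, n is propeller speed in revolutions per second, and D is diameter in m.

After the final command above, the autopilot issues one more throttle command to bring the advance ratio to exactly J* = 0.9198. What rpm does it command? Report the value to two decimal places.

rpm = 1854.41

set_propeller: D = 3.308 m, P = 3.936 m (p = P/D = 1.189843); state ← (V=0, rpm=0)
throttle_to(1096): rpm ← 1096
set_airspeed(50.67): V ← 50.67 m/s
throttle_to(7637): rpm ← 7637
adjust_throttle(-649): rpm ← 7637 -649 = 6988
adjust_throttle(-58): rpm ← 6988 -58 = 6930
set_airspeed(94.04): V ← 94.04 m/s
throttle_to(8748): rpm ← 8748
final state: V = 94.04 m/s, rpm = 8748 → n = rpm/60 = 145.800000 rev/s
target J* = 0.9198; solve J* = V/(n·D) for n: n = V/(J*·D) = 94.04/(0.9198 × 3.308) = 30.906777 rev/s
rpm = 60·n = 1854.406602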